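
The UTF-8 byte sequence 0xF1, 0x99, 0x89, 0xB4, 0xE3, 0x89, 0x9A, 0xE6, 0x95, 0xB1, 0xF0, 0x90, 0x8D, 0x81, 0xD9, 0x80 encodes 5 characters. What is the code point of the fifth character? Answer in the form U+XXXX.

Offset 0: leading byte 0xF1 = 11110001 → 4-byte char #1 = F1 99 89 B4.
Offset 4: leading byte 0xE3 = 11100011 → 3-byte char #2 = E3 89 9A.
Offset 7: leading byte 0xE6 = 11100110 → 3-byte char #3 = E6 95 B1.
Offset 10: leading byte 0xF0 = 11110000 → 4-byte char #4 = F0 90 8D 81.
Offset 14: leading byte 0xD9 = 11011001 → 2-byte char #5 = D9 80.
Leading byte 0xD9 = 11011001 matches 110xxxxx → 2-byte sequence.
Byte 1: 0xD9 = 11011001, payload 11001 (5 bits).
Byte 2: 0x80 = 10000000 (10xxxxxx ✓), payload 000000.
Concatenate: 11001000000 = 0x640 (11 bits → U+0640).

U+0640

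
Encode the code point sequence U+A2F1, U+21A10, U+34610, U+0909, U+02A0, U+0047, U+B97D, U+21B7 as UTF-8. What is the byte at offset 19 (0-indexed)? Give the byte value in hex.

U+A2F1 → 3-byte form EA 8B B1 at offsets 0–2.
U+21A10 → 4-byte form F0 A1 A8 90 at offsets 3–6.
U+34610 → 4-byte form F0 B4 98 90 at offsets 7–10.
U+0909 → 3-byte form E0 A4 89 at offsets 11–13.
U+02A0 → 2-byte form CA A0 at offsets 14–15.
U+0047 → 1-byte form 47 at offsets 16–16.
U+B97D → 3-byte form EB A5 BD at offsets 17–19.
Offset 19 falls in char 7's range; it's byte 3 of EB A5 BD = 0xBD.

0xBD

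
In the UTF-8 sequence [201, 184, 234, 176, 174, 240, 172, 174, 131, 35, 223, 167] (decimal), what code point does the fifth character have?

U+07E7

Offset 0: leading byte 0xC9 = 11001001 → 2-byte char #1 = C9 B8.
Offset 2: leading byte 0xEA = 11101010 → 3-byte char #2 = EA B0 AE.
Offset 5: leading byte 0xF0 = 11110000 → 4-byte char #3 = F0 AC AE 83.
Offset 9: leading byte 0x23 = 00100011 → 1-byte char #4 = 23.
Offset 10: leading byte 0xDF = 11011111 → 2-byte char #5 = DF A7.
Leading byte 0xDF = 11011111 matches 110xxxxx → 2-byte sequence.
Byte 1: 0xDF = 11011111, payload 11111 (5 bits).
Byte 2: 0xA7 = 10100111 (10xxxxxx ✓), payload 100111.
Concatenate: 11111100111 = 0x7E7 (11 bits → U+07E7).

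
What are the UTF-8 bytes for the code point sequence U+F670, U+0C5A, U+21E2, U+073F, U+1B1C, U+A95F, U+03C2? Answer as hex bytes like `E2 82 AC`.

EF 99 B0 E0 B1 9A E2 87 A2 DC BF E1 AC 9C EA A5 9F CF 82

U+F670: 3-byte form → EF 99 B0.
U+0C5A: 3-byte form → E0 B1 9A.
U+21E2: 3-byte form → E2 87 A2.
U+073F: 2-byte form → DC BF.
U+1B1C: 3-byte form → E1 AC 9C.
U+A95F: 3-byte form → EA A5 9F.
U+03C2: 2-byte form → CF 82.
Concatenated (19 bytes): EF 99 B0 E0 B1 9A E2 87 A2 DC BF E1 AC 9C EA A5 9F CF 82.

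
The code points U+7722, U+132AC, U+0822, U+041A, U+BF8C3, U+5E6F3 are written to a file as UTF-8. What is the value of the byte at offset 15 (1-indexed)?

0xA3

1-indexed offset 15 is 0-indexed offset 14.
U+7722 → 3-byte form E7 9C A2 at offsets 0–2.
U+132AC → 4-byte form F0 93 8A AC at offsets 3–6.
U+0822 → 3-byte form E0 A0 A2 at offsets 7–9.
U+041A → 2-byte form D0 9A at offsets 10–11.
U+BF8C3 → 4-byte form F2 BF A3 83 at offsets 12–15.
Offset 14 falls in char 5's range; it's byte 3 of F2 BF A3 83 = 0xA3.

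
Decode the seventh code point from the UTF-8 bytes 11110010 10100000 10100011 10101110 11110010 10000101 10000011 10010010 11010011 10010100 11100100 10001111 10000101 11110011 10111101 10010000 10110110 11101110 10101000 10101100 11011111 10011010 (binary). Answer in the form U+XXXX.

Offset 0: leading byte 0xF2 = 11110010 → 4-byte char #1 = F2 A0 A3 AE.
Offset 4: leading byte 0xF2 = 11110010 → 4-byte char #2 = F2 85 83 92.
Offset 8: leading byte 0xD3 = 11010011 → 2-byte char #3 = D3 94.
Offset 10: leading byte 0xE4 = 11100100 → 3-byte char #4 = E4 8F 85.
Offset 13: leading byte 0xF3 = 11110011 → 4-byte char #5 = F3 BD 90 B6.
Offset 17: leading byte 0xEE = 11101110 → 3-byte char #6 = EE A8 AC.
Offset 20: leading byte 0xDF = 11011111 → 2-byte char #7 = DF 9A.
Leading byte 0xDF = 11011111 matches 110xxxxx → 2-byte sequence.
Byte 1: 0xDF = 11011111, payload 11111 (5 bits).
Byte 2: 0x9A = 10011010 (10xxxxxx ✓), payload 011010.
Concatenate: 11111011010 = 0x7DA (11 bits → U+07DA).

U+07DA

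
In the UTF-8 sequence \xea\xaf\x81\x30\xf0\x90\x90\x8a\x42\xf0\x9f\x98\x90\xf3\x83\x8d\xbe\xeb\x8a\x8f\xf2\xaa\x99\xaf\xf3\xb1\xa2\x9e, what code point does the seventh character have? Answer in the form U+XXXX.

U+B28F

Offset 0: leading byte 0xEA = 11101010 → 3-byte char #1 = EA AF 81.
Offset 3: leading byte 0x30 = 00110000 → 1-byte char #2 = 30.
Offset 4: leading byte 0xF0 = 11110000 → 4-byte char #3 = F0 90 90 8A.
Offset 8: leading byte 0x42 = 01000010 → 1-byte char #4 = 42.
Offset 9: leading byte 0xF0 = 11110000 → 4-byte char #5 = F0 9F 98 90.
Offset 13: leading byte 0xF3 = 11110011 → 4-byte char #6 = F3 83 8D BE.
Offset 17: leading byte 0xEB = 11101011 → 3-byte char #7 = EB 8A 8F.
Leading byte 0xEB = 11101011 matches 1110xxxx → 3-byte sequence.
Byte 1: 0xEB = 11101011, payload 1011 (4 bits).
Byte 2: 0x8A = 10001010 (10xxxxxx ✓), payload 001010.
Byte 3: 0x8F = 10001111 (10xxxxxx ✓), payload 001111.
Concatenate: 1011001010001111 = 0xB28F (16 bits → U+B28F).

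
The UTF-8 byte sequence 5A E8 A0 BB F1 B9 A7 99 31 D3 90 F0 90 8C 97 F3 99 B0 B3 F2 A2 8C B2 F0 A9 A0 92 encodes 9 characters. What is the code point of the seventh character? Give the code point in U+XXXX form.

U+D9C33

Offset 0: leading byte 0x5A = 01011010 → 1-byte char #1 = 5A.
Offset 1: leading byte 0xE8 = 11101000 → 3-byte char #2 = E8 A0 BB.
Offset 4: leading byte 0xF1 = 11110001 → 4-byte char #3 = F1 B9 A7 99.
Offset 8: leading byte 0x31 = 00110001 → 1-byte char #4 = 31.
Offset 9: leading byte 0xD3 = 11010011 → 2-byte char #5 = D3 90.
Offset 11: leading byte 0xF0 = 11110000 → 4-byte char #6 = F0 90 8C 97.
Offset 15: leading byte 0xF3 = 11110011 → 4-byte char #7 = F3 99 B0 B3.
Leading byte 0xF3 = 11110011 matches 11110xxx → 4-byte sequence.
Byte 1: 0xF3 = 11110011, payload 011 (3 bits).
Byte 2: 0x99 = 10011001 (10xxxxxx ✓), payload 011001.
Byte 3: 0xB0 = 10110000 (10xxxxxx ✓), payload 110000.
Byte 4: 0xB3 = 10110011 (10xxxxxx ✓), payload 110011.
Concatenate: 011011001110000110011 = 0xD9C33 (21 bits → U+D9C33).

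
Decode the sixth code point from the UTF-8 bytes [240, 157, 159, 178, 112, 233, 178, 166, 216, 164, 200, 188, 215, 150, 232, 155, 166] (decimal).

U+05D6

Offset 0: leading byte 0xF0 = 11110000 → 4-byte char #1 = F0 9D 9F B2.
Offset 4: leading byte 0x70 = 01110000 → 1-byte char #2 = 70.
Offset 5: leading byte 0xE9 = 11101001 → 3-byte char #3 = E9 B2 A6.
Offset 8: leading byte 0xD8 = 11011000 → 2-byte char #4 = D8 A4.
Offset 10: leading byte 0xC8 = 11001000 → 2-byte char #5 = C8 BC.
Offset 12: leading byte 0xD7 = 11010111 → 2-byte char #6 = D7 96.
Leading byte 0xD7 = 11010111 matches 110xxxxx → 2-byte sequence.
Byte 1: 0xD7 = 11010111, payload 10111 (5 bits).
Byte 2: 0x96 = 10010110 (10xxxxxx ✓), payload 010110.
Concatenate: 10111010110 = 0x5D6 (11 bits → U+05D6).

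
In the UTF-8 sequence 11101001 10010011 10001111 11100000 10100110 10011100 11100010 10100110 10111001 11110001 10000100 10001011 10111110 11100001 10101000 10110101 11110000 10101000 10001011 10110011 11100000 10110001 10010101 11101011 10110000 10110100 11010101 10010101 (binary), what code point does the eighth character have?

Offset 0: leading byte 0xE9 = 11101001 → 3-byte char #1 = E9 93 8F.
Offset 3: leading byte 0xE0 = 11100000 → 3-byte char #2 = E0 A6 9C.
Offset 6: leading byte 0xE2 = 11100010 → 3-byte char #3 = E2 A6 B9.
Offset 9: leading byte 0xF1 = 11110001 → 4-byte char #4 = F1 84 8B BE.
Offset 13: leading byte 0xE1 = 11100001 → 3-byte char #5 = E1 A8 B5.
Offset 16: leading byte 0xF0 = 11110000 → 4-byte char #6 = F0 A8 8B B3.
Offset 20: leading byte 0xE0 = 11100000 → 3-byte char #7 = E0 B1 95.
Offset 23: leading byte 0xEB = 11101011 → 3-byte char #8 = EB B0 B4.
Leading byte 0xEB = 11101011 matches 1110xxxx → 3-byte sequence.
Byte 1: 0xEB = 11101011, payload 1011 (4 bits).
Byte 2: 0xB0 = 10110000 (10xxxxxx ✓), payload 110000.
Byte 3: 0xB4 = 10110100 (10xxxxxx ✓), payload 110100.
Concatenate: 1011110000110100 = 0xBC34 (16 bits → U+BC34).

U+BC34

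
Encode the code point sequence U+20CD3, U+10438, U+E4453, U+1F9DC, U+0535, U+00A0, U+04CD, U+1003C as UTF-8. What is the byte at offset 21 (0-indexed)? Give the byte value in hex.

U+20CD3 → 4-byte form F0 A0 B3 93 at offsets 0–3.
U+10438 → 4-byte form F0 90 90 B8 at offsets 4–7.
U+E4453 → 4-byte form F3 A4 91 93 at offsets 8–11.
U+1F9DC → 4-byte form F0 9F A7 9C at offsets 12–15.
U+0535 → 2-byte form D4 B5 at offsets 16–17.
U+00A0 → 2-byte form C2 A0 at offsets 18–19.
U+04CD → 2-byte form D3 8D at offsets 20–21.
Offset 21 falls in char 7's range; it's byte 2 of D3 8D = 0x8D.

0x8D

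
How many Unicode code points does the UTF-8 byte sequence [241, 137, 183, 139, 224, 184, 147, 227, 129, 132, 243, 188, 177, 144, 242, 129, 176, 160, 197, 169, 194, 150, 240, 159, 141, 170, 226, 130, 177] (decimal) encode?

9

Byte at offset 0: 0xF1 = 11110001 → 4-byte char (#1). Advance 4.
Byte at offset 4: 0xE0 = 11100000 → 3-byte char (#2). Advance 3.
Byte at offset 7: 0xE3 = 11100011 → 3-byte char (#3). Advance 3.
Byte at offset 10: 0xF3 = 11110011 → 4-byte char (#4). Advance 4.
Byte at offset 14: 0xF2 = 11110010 → 4-byte char (#5). Advance 4.
Byte at offset 18: 0xC5 = 11000101 → 2-byte char (#6). Advance 2.
Byte at offset 20: 0xC2 = 11000010 → 2-byte char (#7). Advance 2.
Byte at offset 22: 0xF0 = 11110000 → 4-byte char (#8). Advance 4.
Byte at offset 26: 0xE2 = 11100010 → 3-byte char (#9). Advance 3.
Reached end at offset 29 after 9 code points.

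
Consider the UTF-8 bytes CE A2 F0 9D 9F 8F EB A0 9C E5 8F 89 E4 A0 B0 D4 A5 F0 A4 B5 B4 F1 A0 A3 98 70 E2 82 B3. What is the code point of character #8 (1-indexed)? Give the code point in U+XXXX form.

Offset 0: leading byte 0xCE = 11001110 → 2-byte char #1 = CE A2.
Offset 2: leading byte 0xF0 = 11110000 → 4-byte char #2 = F0 9D 9F 8F.
Offset 6: leading byte 0xEB = 11101011 → 3-byte char #3 = EB A0 9C.
Offset 9: leading byte 0xE5 = 11100101 → 3-byte char #4 = E5 8F 89.
Offset 12: leading byte 0xE4 = 11100100 → 3-byte char #5 = E4 A0 B0.
Offset 15: leading byte 0xD4 = 11010100 → 2-byte char #6 = D4 A5.
Offset 17: leading byte 0xF0 = 11110000 → 4-byte char #7 = F0 A4 B5 B4.
Offset 21: leading byte 0xF1 = 11110001 → 4-byte char #8 = F1 A0 A3 98.
Leading byte 0xF1 = 11110001 matches 11110xxx → 4-byte sequence.
Byte 1: 0xF1 = 11110001, payload 001 (3 bits).
Byte 2: 0xA0 = 10100000 (10xxxxxx ✓), payload 100000.
Byte 3: 0xA3 = 10100011 (10xxxxxx ✓), payload 100011.
Byte 4: 0x98 = 10011000 (10xxxxxx ✓), payload 011000.
Concatenate: 001100000100011011000 = 0x608D8 (21 bits → U+608D8).

U+608D8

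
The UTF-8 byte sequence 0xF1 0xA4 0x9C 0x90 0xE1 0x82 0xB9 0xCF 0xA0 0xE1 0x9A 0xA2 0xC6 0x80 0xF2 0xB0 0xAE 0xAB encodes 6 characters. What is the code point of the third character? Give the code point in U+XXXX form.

Offset 0: leading byte 0xF1 = 11110001 → 4-byte char #1 = F1 A4 9C 90.
Offset 4: leading byte 0xE1 = 11100001 → 3-byte char #2 = E1 82 B9.
Offset 7: leading byte 0xCF = 11001111 → 2-byte char #3 = CF A0.
Leading byte 0xCF = 11001111 matches 110xxxxx → 2-byte sequence.
Byte 1: 0xCF = 11001111, payload 01111 (5 bits).
Byte 2: 0xA0 = 10100000 (10xxxxxx ✓), payload 100000.
Concatenate: 01111100000 = 0x3E0 (11 bits → U+03E0).

U+03E0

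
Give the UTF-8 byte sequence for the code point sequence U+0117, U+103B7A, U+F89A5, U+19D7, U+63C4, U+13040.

U+0117: 2-byte form → C4 97.
U+103B7A: 4-byte form → F4 83 AD BA.
U+F89A5: 4-byte form → F3 B8 A6 A5.
U+19D7: 3-byte form → E1 A7 97.
U+63C4: 3-byte form → E6 8F 84.
U+13040: 4-byte form → F0 93 81 80.
Concatenated (20 bytes): C4 97 F4 83 AD BA F3 B8 A6 A5 E1 A7 97 E6 8F 84 F0 93 81 80.

C4 97 F4 83 AD BA F3 B8 A6 A5 E1 A7 97 E6 8F 84 F0 93 81 80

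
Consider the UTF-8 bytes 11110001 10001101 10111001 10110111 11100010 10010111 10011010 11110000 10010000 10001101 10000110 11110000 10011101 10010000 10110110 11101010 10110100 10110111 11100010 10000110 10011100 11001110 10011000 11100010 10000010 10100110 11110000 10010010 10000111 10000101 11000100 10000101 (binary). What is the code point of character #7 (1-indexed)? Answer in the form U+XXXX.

Offset 0: leading byte 0xF1 = 11110001 → 4-byte char #1 = F1 8D B9 B7.
Offset 4: leading byte 0xE2 = 11100010 → 3-byte char #2 = E2 97 9A.
Offset 7: leading byte 0xF0 = 11110000 → 4-byte char #3 = F0 90 8D 86.
Offset 11: leading byte 0xF0 = 11110000 → 4-byte char #4 = F0 9D 90 B6.
Offset 15: leading byte 0xEA = 11101010 → 3-byte char #5 = EA B4 B7.
Offset 18: leading byte 0xE2 = 11100010 → 3-byte char #6 = E2 86 9C.
Offset 21: leading byte 0xCE = 11001110 → 2-byte char #7 = CE 98.
Leading byte 0xCE = 11001110 matches 110xxxxx → 2-byte sequence.
Byte 1: 0xCE = 11001110, payload 01110 (5 bits).
Byte 2: 0x98 = 10011000 (10xxxxxx ✓), payload 011000.
Concatenate: 01110011000 = 0x398 (11 bits → U+0398).

U+0398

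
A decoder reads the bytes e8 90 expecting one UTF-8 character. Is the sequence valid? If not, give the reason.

invalid (sequence truncated)

Leading byte 0xE8 = 11101000 → 3-byte form, but only 2 bytes are present.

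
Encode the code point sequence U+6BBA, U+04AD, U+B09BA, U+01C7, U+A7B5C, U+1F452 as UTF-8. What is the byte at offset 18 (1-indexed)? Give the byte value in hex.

0x91

1-indexed offset 18 is 0-indexed offset 17.
U+6BBA → 3-byte form E6 AE BA at offsets 0–2.
U+04AD → 2-byte form D2 AD at offsets 3–4.
U+B09BA → 4-byte form F2 B0 A6 BA at offsets 5–8.
U+01C7 → 2-byte form C7 87 at offsets 9–10.
U+A7B5C → 4-byte form F2 A7 AD 9C at offsets 11–14.
U+1F452 → 4-byte form F0 9F 91 92 at offsets 15–18.
Offset 17 falls in char 6's range; it's byte 3 of F0 9F 91 92 = 0x91.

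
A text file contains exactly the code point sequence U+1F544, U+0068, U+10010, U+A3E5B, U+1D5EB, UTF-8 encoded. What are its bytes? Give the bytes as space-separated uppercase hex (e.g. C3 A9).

F0 9F 95 84 68 F0 90 80 90 F2 A3 B9 9B F0 9D 97 AB

U+1F544: 4-byte form → F0 9F 95 84.
U+0068: 1-byte form → 68.
U+10010: 4-byte form → F0 90 80 90.
U+A3E5B: 4-byte form → F2 A3 B9 9B.
U+1D5EB: 4-byte form → F0 9D 97 AB.
Concatenated (17 bytes): F0 9F 95 84 68 F0 90 80 90 F2 A3 B9 9B F0 9D 97 AB.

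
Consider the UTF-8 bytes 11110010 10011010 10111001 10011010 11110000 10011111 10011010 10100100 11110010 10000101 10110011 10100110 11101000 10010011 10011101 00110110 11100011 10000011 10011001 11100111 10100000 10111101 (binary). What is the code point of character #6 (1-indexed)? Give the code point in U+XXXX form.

U+30D9

Offset 0: leading byte 0xF2 = 11110010 → 4-byte char #1 = F2 9A B9 9A.
Offset 4: leading byte 0xF0 = 11110000 → 4-byte char #2 = F0 9F 9A A4.
Offset 8: leading byte 0xF2 = 11110010 → 4-byte char #3 = F2 85 B3 A6.
Offset 12: leading byte 0xE8 = 11101000 → 3-byte char #4 = E8 93 9D.
Offset 15: leading byte 0x36 = 00110110 → 1-byte char #5 = 36.
Offset 16: leading byte 0xE3 = 11100011 → 3-byte char #6 = E3 83 99.
Leading byte 0xE3 = 11100011 matches 1110xxxx → 3-byte sequence.
Byte 1: 0xE3 = 11100011, payload 0011 (4 bits).
Byte 2: 0x83 = 10000011 (10xxxxxx ✓), payload 000011.
Byte 3: 0x99 = 10011001 (10xxxxxx ✓), payload 011001.
Concatenate: 0011000011011001 = 0x30D9 (16 bits → U+30D9).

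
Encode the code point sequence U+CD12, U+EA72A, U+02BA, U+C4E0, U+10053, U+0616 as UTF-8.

EC B4 92 F3 AA 9C AA CA BA EC 93 A0 F0 90 81 93 D8 96

U+CD12: 3-byte form → EC B4 92.
U+EA72A: 4-byte form → F3 AA 9C AA.
U+02BA: 2-byte form → CA BA.
U+C4E0: 3-byte form → EC 93 A0.
U+10053: 4-byte form → F0 90 81 93.
U+0616: 2-byte form → D8 96.
Concatenated (18 bytes): EC B4 92 F3 AA 9C AA CA BA EC 93 A0 F0 90 81 93 D8 96.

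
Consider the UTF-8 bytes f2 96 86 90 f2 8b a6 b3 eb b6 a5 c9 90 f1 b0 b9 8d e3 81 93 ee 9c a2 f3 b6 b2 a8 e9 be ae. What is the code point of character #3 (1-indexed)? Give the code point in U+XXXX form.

Offset 0: leading byte 0xF2 = 11110010 → 4-byte char #1 = F2 96 86 90.
Offset 4: leading byte 0xF2 = 11110010 → 4-byte char #2 = F2 8B A6 B3.
Offset 8: leading byte 0xEB = 11101011 → 3-byte char #3 = EB B6 A5.
Leading byte 0xEB = 11101011 matches 1110xxxx → 3-byte sequence.
Byte 1: 0xEB = 11101011, payload 1011 (4 bits).
Byte 2: 0xB6 = 10110110 (10xxxxxx ✓), payload 110110.
Byte 3: 0xA5 = 10100101 (10xxxxxx ✓), payload 100101.
Concatenate: 1011110110100101 = 0xBDA5 (16 bits → U+BDA5).

U+BDA5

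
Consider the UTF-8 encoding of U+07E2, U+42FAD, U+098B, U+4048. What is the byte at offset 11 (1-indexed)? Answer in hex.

0x81

1-indexed offset 11 is 0-indexed offset 10.
U+07E2 → 2-byte form DF A2 at offsets 0–1.
U+42FAD → 4-byte form F1 82 BE AD at offsets 2–5.
U+098B → 3-byte form E0 A6 8B at offsets 6–8.
U+4048 → 3-byte form E4 81 88 at offsets 9–11.
Offset 10 falls in char 4's range; it's byte 2 of E4 81 88 = 0x81.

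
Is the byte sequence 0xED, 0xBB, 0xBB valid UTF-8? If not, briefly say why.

Structurally a 3-byte sequence; payload = 0xDEFB.
But 0xDEFB is in U+D800–U+DFFF, the surrogate range. Surrogates are not Unicode scalar values and are forbidden in UTF-8.

invalid (encodes a surrogate (U+D800–U+DFFF))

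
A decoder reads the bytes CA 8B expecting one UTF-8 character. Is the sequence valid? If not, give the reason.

valid

Leading byte 0xCA = 11001010 → 2-byte form.
Continuation bytes 0x8B=10001011 all match 10xxxxxx.
Decoded value 0x28B is ≥ 0x80 (shortest form) and not a surrogate.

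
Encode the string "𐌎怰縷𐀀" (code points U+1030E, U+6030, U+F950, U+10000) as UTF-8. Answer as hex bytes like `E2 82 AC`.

F0 90 8C 8E E6 80 B0 EF A5 90 F0 90 80 80

U+1030E: 4-byte form → F0 90 8C 8E.
U+6030: 3-byte form → E6 80 B0.
U+F950: 3-byte form → EF A5 90.
U+10000: 4-byte form → F0 90 80 80.
Concatenated (14 bytes): F0 90 8C 8E E6 80 B0 EF A5 90 F0 90 80 80.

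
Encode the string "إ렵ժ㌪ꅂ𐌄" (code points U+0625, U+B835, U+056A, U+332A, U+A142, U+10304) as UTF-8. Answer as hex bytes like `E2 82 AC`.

U+0625: 2-byte form → D8 A5.
U+B835: 3-byte form → EB A0 B5.
U+056A: 2-byte form → D5 AA.
U+332A: 3-byte form → E3 8C AA.
U+A142: 3-byte form → EA 85 82.
U+10304: 4-byte form → F0 90 8C 84.
Concatenated (17 bytes): D8 A5 EB A0 B5 D5 AA E3 8C AA EA 85 82 F0 90 8C 84.

D8 A5 EB A0 B5 D5 AA E3 8C AA EA 85 82 F0 90 8C 84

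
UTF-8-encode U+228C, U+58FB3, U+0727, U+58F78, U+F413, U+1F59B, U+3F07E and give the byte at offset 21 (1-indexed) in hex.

0xF0

1-indexed offset 21 is 0-indexed offset 20.
U+228C → 3-byte form E2 8A 8C at offsets 0–2.
U+58FB3 → 4-byte form F1 98 BE B3 at offsets 3–6.
U+0727 → 2-byte form DC A7 at offsets 7–8.
U+58F78 → 4-byte form F1 98 BD B8 at offsets 9–12.
U+F413 → 3-byte form EF 90 93 at offsets 13–15.
U+1F59B → 4-byte form F0 9F 96 9B at offsets 16–19.
U+3F07E → 4-byte form F0 BF 81 BE at offsets 20–23.
Offset 20 falls in char 7's range; it's byte 1 of F0 BF 81 BE = 0xF0.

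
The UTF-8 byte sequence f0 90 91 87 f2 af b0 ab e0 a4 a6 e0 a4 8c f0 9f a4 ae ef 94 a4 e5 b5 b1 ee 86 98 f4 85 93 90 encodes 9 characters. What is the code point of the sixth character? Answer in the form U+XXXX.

U+F524

Offset 0: leading byte 0xF0 = 11110000 → 4-byte char #1 = F0 90 91 87.
Offset 4: leading byte 0xF2 = 11110010 → 4-byte char #2 = F2 AF B0 AB.
Offset 8: leading byte 0xE0 = 11100000 → 3-byte char #3 = E0 A4 A6.
Offset 11: leading byte 0xE0 = 11100000 → 3-byte char #4 = E0 A4 8C.
Offset 14: leading byte 0xF0 = 11110000 → 4-byte char #5 = F0 9F A4 AE.
Offset 18: leading byte 0xEF = 11101111 → 3-byte char #6 = EF 94 A4.
Leading byte 0xEF = 11101111 matches 1110xxxx → 3-byte sequence.
Byte 1: 0xEF = 11101111, payload 1111 (4 bits).
Byte 2: 0x94 = 10010100 (10xxxxxx ✓), payload 010100.
Byte 3: 0xA4 = 10100100 (10xxxxxx ✓), payload 100100.
Concatenate: 1111010100100100 = 0xF524 (16 bits → U+F524).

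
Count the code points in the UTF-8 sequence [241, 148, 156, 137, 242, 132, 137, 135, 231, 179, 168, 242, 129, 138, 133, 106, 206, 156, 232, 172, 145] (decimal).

Byte at offset 0: 0xF1 = 11110001 → 4-byte char (#1). Advance 4.
Byte at offset 4: 0xF2 = 11110010 → 4-byte char (#2). Advance 4.
Byte at offset 8: 0xE7 = 11100111 → 3-byte char (#3). Advance 3.
Byte at offset 11: 0xF2 = 11110010 → 4-byte char (#4). Advance 4.
Byte at offset 15: 0x6A = 01101010 → 1-byte char (#5). Advance 1.
Byte at offset 16: 0xCE = 11001110 → 2-byte char (#6). Advance 2.
Byte at offset 18: 0xE8 = 11101000 → 3-byte char (#7). Advance 3.
Reached end at offset 21 after 7 code points.

7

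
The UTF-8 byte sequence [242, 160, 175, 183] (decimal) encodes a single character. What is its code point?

U+A0BF7

Leading byte 0xF2 = 11110010 matches 11110xxx → 4-byte sequence.
Byte 1: 0xF2 = 11110010, payload 010 (3 bits).
Byte 2: 0xA0 = 10100000 (10xxxxxx ✓), payload 100000.
Byte 3: 0xAF = 10101111 (10xxxxxx ✓), payload 101111.
Byte 4: 0xB7 = 10110111 (10xxxxxx ✓), payload 110111.
Concatenate: 010100000101111110111 = 0xA0BF7 (21 bits → U+A0BF7).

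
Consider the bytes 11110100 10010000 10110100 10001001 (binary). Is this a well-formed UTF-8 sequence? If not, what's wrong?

Leading byte 0xF4 = 11110100 → 4-byte form.
Payload = 0x110D09, which exceeds U+10FFFF, the maximum Unicode code point. (Leading bytes F5–FF, or F4 followed by ≥ 0x90, are invalid.)

invalid (encodes a value above U+10FFFF)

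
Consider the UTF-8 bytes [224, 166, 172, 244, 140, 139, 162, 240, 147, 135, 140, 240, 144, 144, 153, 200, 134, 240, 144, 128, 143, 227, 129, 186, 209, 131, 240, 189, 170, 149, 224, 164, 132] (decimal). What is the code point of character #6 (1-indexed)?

Offset 0: leading byte 0xE0 = 11100000 → 3-byte char #1 = E0 A6 AC.
Offset 3: leading byte 0xF4 = 11110100 → 4-byte char #2 = F4 8C 8B A2.
Offset 7: leading byte 0xF0 = 11110000 → 4-byte char #3 = F0 93 87 8C.
Offset 11: leading byte 0xF0 = 11110000 → 4-byte char #4 = F0 90 90 99.
Offset 15: leading byte 0xC8 = 11001000 → 2-byte char #5 = C8 86.
Offset 17: leading byte 0xF0 = 11110000 → 4-byte char #6 = F0 90 80 8F.
Leading byte 0xF0 = 11110000 matches 11110xxx → 4-byte sequence.
Byte 1: 0xF0 = 11110000, payload 000 (3 bits).
Byte 2: 0x90 = 10010000 (10xxxxxx ✓), payload 010000.
Byte 3: 0x80 = 10000000 (10xxxxxx ✓), payload 000000.
Byte 4: 0x8F = 10001111 (10xxxxxx ✓), payload 001111.
Concatenate: 000010000000000001111 = 0x1000F (21 bits → U+1000F).

U+1000F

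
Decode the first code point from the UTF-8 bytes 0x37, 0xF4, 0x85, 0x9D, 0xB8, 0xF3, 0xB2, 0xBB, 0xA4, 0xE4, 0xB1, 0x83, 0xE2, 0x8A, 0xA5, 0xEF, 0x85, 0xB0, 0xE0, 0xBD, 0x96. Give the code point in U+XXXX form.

Offset 0: leading byte 0x37 = 00110111 → 1-byte char #1 = 37.
Leading byte 0x37 = 00110111 matches 0xxxxxxx → 1-byte sequence.
Byte 1: 0x37 = 00110111, payload 0110111 (7 bits).
Concatenate: 0110111 = 0x37 (7 bits → U+0037).

U+0037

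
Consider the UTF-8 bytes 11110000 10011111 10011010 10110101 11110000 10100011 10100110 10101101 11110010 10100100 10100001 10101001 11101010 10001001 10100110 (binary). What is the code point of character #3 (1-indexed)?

Offset 0: leading byte 0xF0 = 11110000 → 4-byte char #1 = F0 9F 9A B5.
Offset 4: leading byte 0xF0 = 11110000 → 4-byte char #2 = F0 A3 A6 AD.
Offset 8: leading byte 0xF2 = 11110010 → 4-byte char #3 = F2 A4 A1 A9.
Leading byte 0xF2 = 11110010 matches 11110xxx → 4-byte sequence.
Byte 1: 0xF2 = 11110010, payload 010 (3 bits).
Byte 2: 0xA4 = 10100100 (10xxxxxx ✓), payload 100100.
Byte 3: 0xA1 = 10100001 (10xxxxxx ✓), payload 100001.
Byte 4: 0xA9 = 10101001 (10xxxxxx ✓), payload 101001.
Concatenate: 010100100100001101001 = 0xA4869 (21 bits → U+A4869).

U+A4869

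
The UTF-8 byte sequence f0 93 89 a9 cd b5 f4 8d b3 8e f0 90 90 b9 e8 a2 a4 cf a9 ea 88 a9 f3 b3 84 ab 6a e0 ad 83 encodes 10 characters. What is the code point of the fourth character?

Offset 0: leading byte 0xF0 = 11110000 → 4-byte char #1 = F0 93 89 A9.
Offset 4: leading byte 0xCD = 11001101 → 2-byte char #2 = CD B5.
Offset 6: leading byte 0xF4 = 11110100 → 4-byte char #3 = F4 8D B3 8E.
Offset 10: leading byte 0xF0 = 11110000 → 4-byte char #4 = F0 90 90 B9.
Leading byte 0xF0 = 11110000 matches 11110xxx → 4-byte sequence.
Byte 1: 0xF0 = 11110000, payload 000 (3 bits).
Byte 2: 0x90 = 10010000 (10xxxxxx ✓), payload 010000.
Byte 3: 0x90 = 10010000 (10xxxxxx ✓), payload 010000.
Byte 4: 0xB9 = 10111001 (10xxxxxx ✓), payload 111001.
Concatenate: 000010000010000111001 = 0x10439 (21 bits → U+10439).

U+10439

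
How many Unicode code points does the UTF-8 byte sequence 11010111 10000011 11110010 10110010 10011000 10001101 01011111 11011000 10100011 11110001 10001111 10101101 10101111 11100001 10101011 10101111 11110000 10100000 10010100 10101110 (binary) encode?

7

Byte at offset 0: 0xD7 = 11010111 → 2-byte char (#1). Advance 2.
Byte at offset 2: 0xF2 = 11110010 → 4-byte char (#2). Advance 4.
Byte at offset 6: 0x5F = 01011111 → 1-byte char (#3). Advance 1.
Byte at offset 7: 0xD8 = 11011000 → 2-byte char (#4). Advance 2.
Byte at offset 9: 0xF1 = 11110001 → 4-byte char (#5). Advance 4.
Byte at offset 13: 0xE1 = 11100001 → 3-byte char (#6). Advance 3.
Byte at offset 16: 0xF0 = 11110000 → 4-byte char (#7). Advance 4.
Reached end at offset 20 after 7 code points.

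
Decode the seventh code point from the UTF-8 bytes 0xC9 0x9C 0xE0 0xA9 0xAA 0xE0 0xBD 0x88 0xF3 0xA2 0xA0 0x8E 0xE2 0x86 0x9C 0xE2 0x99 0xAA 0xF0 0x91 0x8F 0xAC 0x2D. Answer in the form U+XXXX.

Offset 0: leading byte 0xC9 = 11001001 → 2-byte char #1 = C9 9C.
Offset 2: leading byte 0xE0 = 11100000 → 3-byte char #2 = E0 A9 AA.
Offset 5: leading byte 0xE0 = 11100000 → 3-byte char #3 = E0 BD 88.
Offset 8: leading byte 0xF3 = 11110011 → 4-byte char #4 = F3 A2 A0 8E.
Offset 12: leading byte 0xE2 = 11100010 → 3-byte char #5 = E2 86 9C.
Offset 15: leading byte 0xE2 = 11100010 → 3-byte char #6 = E2 99 AA.
Offset 18: leading byte 0xF0 = 11110000 → 4-byte char #7 = F0 91 8F AC.
Leading byte 0xF0 = 11110000 matches 11110xxx → 4-byte sequence.
Byte 1: 0xF0 = 11110000, payload 000 (3 bits).
Byte 2: 0x91 = 10010001 (10xxxxxx ✓), payload 010001.
Byte 3: 0x8F = 10001111 (10xxxxxx ✓), payload 001111.
Byte 4: 0xAC = 10101100 (10xxxxxx ✓), payload 101100.
Concatenate: 000010001001111101100 = 0x113EC (21 bits → U+113EC).

U+113EC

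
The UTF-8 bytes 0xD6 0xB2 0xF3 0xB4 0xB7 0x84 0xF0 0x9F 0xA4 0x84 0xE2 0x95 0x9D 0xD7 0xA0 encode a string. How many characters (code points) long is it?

5

Byte at offset 0: 0xD6 = 11010110 → 2-byte char (#1). Advance 2.
Byte at offset 2: 0xF3 = 11110011 → 4-byte char (#2). Advance 4.
Byte at offset 6: 0xF0 = 11110000 → 4-byte char (#3). Advance 4.
Byte at offset 10: 0xE2 = 11100010 → 3-byte char (#4). Advance 3.
Byte at offset 13: 0xD7 = 11010111 → 2-byte char (#5). Advance 2.
Reached end at offset 15 after 5 code points.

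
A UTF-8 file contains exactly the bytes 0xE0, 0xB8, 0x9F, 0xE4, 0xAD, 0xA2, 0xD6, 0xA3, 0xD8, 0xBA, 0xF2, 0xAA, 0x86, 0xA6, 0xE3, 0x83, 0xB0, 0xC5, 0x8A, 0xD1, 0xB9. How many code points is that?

8

Byte at offset 0: 0xE0 = 11100000 → 3-byte char (#1). Advance 3.
Byte at offset 3: 0xE4 = 11100100 → 3-byte char (#2). Advance 3.
Byte at offset 6: 0xD6 = 11010110 → 2-byte char (#3). Advance 2.
Byte at offset 8: 0xD8 = 11011000 → 2-byte char (#4). Advance 2.
Byte at offset 10: 0xF2 = 11110010 → 4-byte char (#5). Advance 4.
Byte at offset 14: 0xE3 = 11100011 → 3-byte char (#6). Advance 3.
Byte at offset 17: 0xC5 = 11000101 → 2-byte char (#7). Advance 2.
Byte at offset 19: 0xD1 = 11010001 → 2-byte char (#8). Advance 2.
Reached end at offset 21 after 8 code points.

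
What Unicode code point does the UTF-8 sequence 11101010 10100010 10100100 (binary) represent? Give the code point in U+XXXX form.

Leading byte 0xEA = 11101010 matches 1110xxxx → 3-byte sequence.
Byte 1: 0xEA = 11101010, payload 1010 (4 bits).
Byte 2: 0xA2 = 10100010 (10xxxxxx ✓), payload 100010.
Byte 3: 0xA4 = 10100100 (10xxxxxx ✓), payload 100100.
Concatenate: 1010100010100100 = 0xA8A4 (16 bits → U+A8A4).

U+A8A4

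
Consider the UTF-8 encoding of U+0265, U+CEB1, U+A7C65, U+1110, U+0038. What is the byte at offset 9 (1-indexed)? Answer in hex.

0xA5

1-indexed offset 9 is 0-indexed offset 8.
U+0265 → 2-byte form C9 A5 at offsets 0–1.
U+CEB1 → 3-byte form EC BA B1 at offsets 2–4.
U+A7C65 → 4-byte form F2 A7 B1 A5 at offsets 5–8.
Offset 8 falls in char 3's range; it's byte 4 of F2 A7 B1 A5 = 0xA5.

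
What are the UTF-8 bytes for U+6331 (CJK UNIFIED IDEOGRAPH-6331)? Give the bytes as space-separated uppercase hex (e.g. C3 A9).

U+6331 = 0x6331 = 25393 decimal. In range U+0800–U+FFFF → 3-byte form: 1110xxxx 10xxxxxx 10xxxxxx.
Binary (16 bits): 0110001100110001.
Split 4+6+6: 0110 | 001100 | 110001.
Byte 1: 11100110 = 0xE6.
Byte 2: 10001100 = 0x8C.
Byte 3: 10110001 = 0xB1.

E6 8C B1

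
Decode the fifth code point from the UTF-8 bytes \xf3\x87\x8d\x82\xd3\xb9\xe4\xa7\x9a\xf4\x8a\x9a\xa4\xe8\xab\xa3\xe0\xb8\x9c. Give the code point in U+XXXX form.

Offset 0: leading byte 0xF3 = 11110011 → 4-byte char #1 = F3 87 8D 82.
Offset 4: leading byte 0xD3 = 11010011 → 2-byte char #2 = D3 B9.
Offset 6: leading byte 0xE4 = 11100100 → 3-byte char #3 = E4 A7 9A.
Offset 9: leading byte 0xF4 = 11110100 → 4-byte char #4 = F4 8A 9A A4.
Offset 13: leading byte 0xE8 = 11101000 → 3-byte char #5 = E8 AB A3.
Leading byte 0xE8 = 11101000 matches 1110xxxx → 3-byte sequence.
Byte 1: 0xE8 = 11101000, payload 1000 (4 bits).
Byte 2: 0xAB = 10101011 (10xxxxxx ✓), payload 101011.
Byte 3: 0xA3 = 10100011 (10xxxxxx ✓), payload 100011.
Concatenate: 1000101011100011 = 0x8AE3 (16 bits → U+8AE3).

U+8AE3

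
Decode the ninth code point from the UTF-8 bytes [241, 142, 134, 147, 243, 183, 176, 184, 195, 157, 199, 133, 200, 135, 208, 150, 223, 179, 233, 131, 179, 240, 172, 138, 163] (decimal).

Offset 0: leading byte 0xF1 = 11110001 → 4-byte char #1 = F1 8E 86 93.
Offset 4: leading byte 0xF3 = 11110011 → 4-byte char #2 = F3 B7 B0 B8.
Offset 8: leading byte 0xC3 = 11000011 → 2-byte char #3 = C3 9D.
Offset 10: leading byte 0xC7 = 11000111 → 2-byte char #4 = C7 85.
Offset 12: leading byte 0xC8 = 11001000 → 2-byte char #5 = C8 87.
Offset 14: leading byte 0xD0 = 11010000 → 2-byte char #6 = D0 96.
Offset 16: leading byte 0xDF = 11011111 → 2-byte char #7 = DF B3.
Offset 18: leading byte 0xE9 = 11101001 → 3-byte char #8 = E9 83 B3.
Offset 21: leading byte 0xF0 = 11110000 → 4-byte char #9 = F0 AC 8A A3.
Leading byte 0xF0 = 11110000 matches 11110xxx → 4-byte sequence.
Byte 1: 0xF0 = 11110000, payload 000 (3 bits).
Byte 2: 0xAC = 10101100 (10xxxxxx ✓), payload 101100.
Byte 3: 0x8A = 10001010 (10xxxxxx ✓), payload 001010.
Byte 4: 0xA3 = 10100011 (10xxxxxx ✓), payload 100011.
Concatenate: 000101100001010100011 = 0x2C2A3 (21 bits → U+2C2A3).

U+2C2A3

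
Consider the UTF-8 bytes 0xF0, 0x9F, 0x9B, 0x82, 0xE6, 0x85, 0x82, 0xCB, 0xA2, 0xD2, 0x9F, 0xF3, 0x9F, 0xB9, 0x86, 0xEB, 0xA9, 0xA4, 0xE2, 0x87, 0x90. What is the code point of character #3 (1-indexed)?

U+02E2

Offset 0: leading byte 0xF0 = 11110000 → 4-byte char #1 = F0 9F 9B 82.
Offset 4: leading byte 0xE6 = 11100110 → 3-byte char #2 = E6 85 82.
Offset 7: leading byte 0xCB = 11001011 → 2-byte char #3 = CB A2.
Leading byte 0xCB = 11001011 matches 110xxxxx → 2-byte sequence.
Byte 1: 0xCB = 11001011, payload 01011 (5 bits).
Byte 2: 0xA2 = 10100010 (10xxxxxx ✓), payload 100010.
Concatenate: 01011100010 = 0x2E2 (11 bits → U+02E2).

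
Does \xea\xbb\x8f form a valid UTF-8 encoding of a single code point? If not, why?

valid

Leading byte 0xEA = 11101010 → 3-byte form.
Continuation bytes 0xBB=10111011, 0x8F=10001111 all match 10xxxxxx.
Decoded value 0xAECF is ≥ 0x800 (shortest form) and not a surrogate.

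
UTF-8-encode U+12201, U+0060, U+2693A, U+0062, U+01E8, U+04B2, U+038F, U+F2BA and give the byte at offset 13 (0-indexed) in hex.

0xB2

U+12201 → 4-byte form F0 92 88 81 at offsets 0–3.
U+0060 → 1-byte form 60 at offsets 4–4.
U+2693A → 4-byte form F0 A6 A4 BA at offsets 5–8.
U+0062 → 1-byte form 62 at offsets 9–9.
U+01E8 → 2-byte form C7 A8 at offsets 10–11.
U+04B2 → 2-byte form D2 B2 at offsets 12–13.
Offset 13 falls in char 6's range; it's byte 2 of D2 B2 = 0xB2.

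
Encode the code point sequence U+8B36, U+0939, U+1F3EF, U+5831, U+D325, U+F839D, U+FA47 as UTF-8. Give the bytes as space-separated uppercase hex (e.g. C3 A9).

U+8B36: 3-byte form → E8 AC B6.
U+0939: 3-byte form → E0 A4 B9.
U+1F3EF: 4-byte form → F0 9F 8F AF.
U+5831: 3-byte form → E5 A0 B1.
U+D325: 3-byte form → ED 8C A5.
U+F839D: 4-byte form → F3 B8 8E 9D.
U+FA47: 3-byte form → EF A9 87.
Concatenated (23 bytes): E8 AC B6 E0 A4 B9 F0 9F 8F AF E5 A0 B1 ED 8C A5 F3 B8 8E 9D EF A9 87.

E8 AC B6 E0 A4 B9 F0 9F 8F AF E5 A0 B1 ED 8C A5 F3 B8 8E 9D EF A9 87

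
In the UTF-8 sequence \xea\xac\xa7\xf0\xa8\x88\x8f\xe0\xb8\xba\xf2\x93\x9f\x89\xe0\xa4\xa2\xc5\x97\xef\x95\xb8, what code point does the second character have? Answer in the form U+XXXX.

U+2820F

Offset 0: leading byte 0xEA = 11101010 → 3-byte char #1 = EA AC A7.
Offset 3: leading byte 0xF0 = 11110000 → 4-byte char #2 = F0 A8 88 8F.
Leading byte 0xF0 = 11110000 matches 11110xxx → 4-byte sequence.
Byte 1: 0xF0 = 11110000, payload 000 (3 bits).
Byte 2: 0xA8 = 10101000 (10xxxxxx ✓), payload 101000.
Byte 3: 0x88 = 10001000 (10xxxxxx ✓), payload 001000.
Byte 4: 0x8F = 10001111 (10xxxxxx ✓), payload 001111.
Concatenate: 000101000001000001111 = 0x2820F (21 bits → U+2820F).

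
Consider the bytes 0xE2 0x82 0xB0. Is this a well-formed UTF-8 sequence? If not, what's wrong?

Leading byte 0xE2 = 11100010 → 3-byte form.
Continuation bytes 0x82=10000010, 0xB0=10110000 all match 10xxxxxx.
Decoded value 0x20B0 is ≥ 0x800 (shortest form) and not a surrogate.

valid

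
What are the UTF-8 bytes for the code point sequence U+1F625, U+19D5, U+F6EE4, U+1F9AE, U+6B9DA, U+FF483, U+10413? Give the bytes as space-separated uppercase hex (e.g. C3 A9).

F0 9F 98 A5 E1 A7 95 F3 B6 BB A4 F0 9F A6 AE F1 AB A7 9A F3 BF 92 83 F0 90 90 93

U+1F625: 4-byte form → F0 9F 98 A5.
U+19D5: 3-byte form → E1 A7 95.
U+F6EE4: 4-byte form → F3 B6 BB A4.
U+1F9AE: 4-byte form → F0 9F A6 AE.
U+6B9DA: 4-byte form → F1 AB A7 9A.
U+FF483: 4-byte form → F3 BF 92 83.
U+10413: 4-byte form → F0 90 90 93.
Concatenated (27 bytes): F0 9F 98 A5 E1 A7 95 F3 B6 BB A4 F0 9F A6 AE F1 AB A7 9A F3 BF 92 83 F0 90 90 93.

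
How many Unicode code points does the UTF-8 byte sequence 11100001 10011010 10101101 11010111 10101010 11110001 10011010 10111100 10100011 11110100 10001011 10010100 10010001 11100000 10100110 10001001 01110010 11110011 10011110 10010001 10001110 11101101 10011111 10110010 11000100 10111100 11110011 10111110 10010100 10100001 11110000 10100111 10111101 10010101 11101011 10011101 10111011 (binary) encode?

Byte at offset 0: 0xE1 = 11100001 → 3-byte char (#1). Advance 3.
Byte at offset 3: 0xD7 = 11010111 → 2-byte char (#2). Advance 2.
Byte at offset 5: 0xF1 = 11110001 → 4-byte char (#3). Advance 4.
Byte at offset 9: 0xF4 = 11110100 → 4-byte char (#4). Advance 4.
Byte at offset 13: 0xE0 = 11100000 → 3-byte char (#5). Advance 3.
Byte at offset 16: 0x72 = 01110010 → 1-byte char (#6). Advance 1.
Byte at offset 17: 0xF3 = 11110011 → 4-byte char (#7). Advance 4.
Byte at offset 21: 0xED = 11101101 → 3-byte char (#8). Advance 3.
Byte at offset 24: 0xC4 = 11000100 → 2-byte char (#9). Advance 2.
Byte at offset 26: 0xF3 = 11110011 → 4-byte char (#10). Advance 4.
Byte at offset 30: 0xF0 = 11110000 → 4-byte char (#11). Advance 4.
Byte at offset 34: 0xEB = 11101011 → 3-byte char (#12). Advance 3.
Reached end at offset 37 after 12 code points.

12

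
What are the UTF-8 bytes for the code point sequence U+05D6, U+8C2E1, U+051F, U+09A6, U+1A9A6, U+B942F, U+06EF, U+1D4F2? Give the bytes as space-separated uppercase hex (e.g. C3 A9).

U+05D6: 2-byte form → D7 96.
U+8C2E1: 4-byte form → F2 8C 8B A1.
U+051F: 2-byte form → D4 9F.
U+09A6: 3-byte form → E0 A6 A6.
U+1A9A6: 4-byte form → F0 9A A6 A6.
U+B942F: 4-byte form → F2 B9 90 AF.
U+06EF: 2-byte form → DB AF.
U+1D4F2: 4-byte form → F0 9D 93 B2.
Concatenated (25 bytes): D7 96 F2 8C 8B A1 D4 9F E0 A6 A6 F0 9A A6 A6 F2 B9 90 AF DB AF F0 9D 93 B2.

D7 96 F2 8C 8B A1 D4 9F E0 A6 A6 F0 9A A6 A6 F2 B9 90 AF DB AF F0 9D 93 B2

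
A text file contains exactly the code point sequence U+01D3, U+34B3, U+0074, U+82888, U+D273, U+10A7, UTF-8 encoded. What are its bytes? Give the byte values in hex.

C7 93 E3 92 B3 74 F2 82 A2 88 ED 89 B3 E1 82 A7

U+01D3: 2-byte form → C7 93.
U+34B3: 3-byte form → E3 92 B3.
U+0074: 1-byte form → 74.
U+82888: 4-byte form → F2 82 A2 88.
U+D273: 3-byte form → ED 89 B3.
U+10A7: 3-byte form → E1 82 A7.
Concatenated (16 bytes): C7 93 E3 92 B3 74 F2 82 A2 88 ED 89 B3 E1 82 A7.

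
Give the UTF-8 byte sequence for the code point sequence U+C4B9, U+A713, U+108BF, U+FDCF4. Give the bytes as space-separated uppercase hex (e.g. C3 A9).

U+C4B9: 3-byte form → EC 92 B9.
U+A713: 3-byte form → EA 9C 93.
U+108BF: 4-byte form → F0 90 A2 BF.
U+FDCF4: 4-byte form → F3 BD B3 B4.
Concatenated (14 bytes): EC 92 B9 EA 9C 93 F0 90 A2 BF F3 BD B3 B4.

EC 92 B9 EA 9C 93 F0 90 A2 BF F3 BD B3 B4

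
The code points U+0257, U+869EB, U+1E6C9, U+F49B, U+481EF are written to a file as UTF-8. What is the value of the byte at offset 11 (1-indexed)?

0xEF

1-indexed offset 11 is 0-indexed offset 10.
U+0257 → 2-byte form C9 97 at offsets 0–1.
U+869EB → 4-byte form F2 86 A7 AB at offsets 2–5.
U+1E6C9 → 4-byte form F0 9E 9B 89 at offsets 6–9.
U+F49B → 3-byte form EF 92 9B at offsets 10–12.
Offset 10 falls in char 4's range; it's byte 1 of EF 92 9B = 0xEF.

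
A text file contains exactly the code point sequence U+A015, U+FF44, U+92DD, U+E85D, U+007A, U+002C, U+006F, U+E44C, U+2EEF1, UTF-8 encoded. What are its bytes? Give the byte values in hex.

U+A015: 3-byte form → EA 80 95.
U+FF44: 3-byte form → EF BD 84.
U+92DD: 3-byte form → E9 8B 9D.
U+E85D: 3-byte form → EE A1 9D.
U+007A: 1-byte form → 7A.
U+002C: 1-byte form → 2C.
U+006F: 1-byte form → 6F.
U+E44C: 3-byte form → EE 91 8C.
U+2EEF1: 4-byte form → F0 AE BB B1.
Concatenated (22 bytes): EA 80 95 EF BD 84 E9 8B 9D EE A1 9D 7A 2C 6F EE 91 8C F0 AE BB B1.

EA 80 95 EF BD 84 E9 8B 9D EE A1 9D 7A 2C 6F EE 91 8C F0 AE BB B1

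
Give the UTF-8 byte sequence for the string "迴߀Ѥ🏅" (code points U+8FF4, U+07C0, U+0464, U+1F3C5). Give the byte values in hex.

U+8FF4: 3-byte form → E8 BF B4.
U+07C0: 2-byte form → DF 80.
U+0464: 2-byte form → D1 A4.
U+1F3C5: 4-byte form → F0 9F 8F 85.
Concatenated (11 bytes): E8 BF B4 DF 80 D1 A4 F0 9F 8F 85.

E8 BF B4 DF 80 D1 A4 F0 9F 8F 85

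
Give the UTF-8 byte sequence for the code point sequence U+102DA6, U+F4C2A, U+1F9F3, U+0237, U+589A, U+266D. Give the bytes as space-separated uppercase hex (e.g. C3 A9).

U+102DA6: 4-byte form → F4 82 B6 A6.
U+F4C2A: 4-byte form → F3 B4 B0 AA.
U+1F9F3: 4-byte form → F0 9F A7 B3.
U+0237: 2-byte form → C8 B7.
U+589A: 3-byte form → E5 A2 9A.
U+266D: 3-byte form → E2 99 AD.
Concatenated (20 bytes): F4 82 B6 A6 F3 B4 B0 AA F0 9F A7 B3 C8 B7 E5 A2 9A E2 99 AD.

F4 82 B6 A6 F3 B4 B0 AA F0 9F A7 B3 C8 B7 E5 A2 9A E2 99 AD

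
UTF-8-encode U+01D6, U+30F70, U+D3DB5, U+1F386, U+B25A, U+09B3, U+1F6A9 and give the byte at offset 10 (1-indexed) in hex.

1-indexed offset 10 is 0-indexed offset 9.
U+01D6 → 2-byte form C7 96 at offsets 0–1.
U+30F70 → 4-byte form F0 B0 BD B0 at offsets 2–5.
U+D3DB5 → 4-byte form F3 93 B6 B5 at offsets 6–9.
Offset 9 falls in char 3's range; it's byte 4 of F3 93 B6 B5 = 0xB5.

0xB5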